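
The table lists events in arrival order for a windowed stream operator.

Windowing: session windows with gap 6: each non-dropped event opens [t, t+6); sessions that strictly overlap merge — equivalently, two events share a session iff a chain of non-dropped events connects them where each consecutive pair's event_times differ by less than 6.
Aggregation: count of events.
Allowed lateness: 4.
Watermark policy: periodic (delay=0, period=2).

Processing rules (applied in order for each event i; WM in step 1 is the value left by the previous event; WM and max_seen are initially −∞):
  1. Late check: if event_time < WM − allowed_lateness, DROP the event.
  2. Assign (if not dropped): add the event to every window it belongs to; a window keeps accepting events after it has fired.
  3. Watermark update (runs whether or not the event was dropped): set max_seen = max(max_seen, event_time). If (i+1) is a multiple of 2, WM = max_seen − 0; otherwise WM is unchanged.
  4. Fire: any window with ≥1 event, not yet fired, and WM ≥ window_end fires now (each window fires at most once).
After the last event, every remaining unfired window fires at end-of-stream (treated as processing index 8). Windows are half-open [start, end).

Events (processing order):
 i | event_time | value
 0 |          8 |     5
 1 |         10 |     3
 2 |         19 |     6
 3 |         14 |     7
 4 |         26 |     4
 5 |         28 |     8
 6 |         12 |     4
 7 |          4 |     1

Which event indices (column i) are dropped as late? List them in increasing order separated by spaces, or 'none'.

6 7

i=0 t=8 v=5: → [8,14); WM=−∞
i=1 t=10 v=3: → [8,16); WM=10
i=2 t=19 v=6: → [19,25); WM=10
i=3 t=14 v=7: → [8,25); WM=19
i=4 t=26 v=4: → [26,32); WM=19
i=5 t=28 v=8: → [26,34); WM=28
i=6 t=12 v=4: DROP (t<28-4); WM=28
i=7 t=4 v=1: DROP (t<28-4); WM=28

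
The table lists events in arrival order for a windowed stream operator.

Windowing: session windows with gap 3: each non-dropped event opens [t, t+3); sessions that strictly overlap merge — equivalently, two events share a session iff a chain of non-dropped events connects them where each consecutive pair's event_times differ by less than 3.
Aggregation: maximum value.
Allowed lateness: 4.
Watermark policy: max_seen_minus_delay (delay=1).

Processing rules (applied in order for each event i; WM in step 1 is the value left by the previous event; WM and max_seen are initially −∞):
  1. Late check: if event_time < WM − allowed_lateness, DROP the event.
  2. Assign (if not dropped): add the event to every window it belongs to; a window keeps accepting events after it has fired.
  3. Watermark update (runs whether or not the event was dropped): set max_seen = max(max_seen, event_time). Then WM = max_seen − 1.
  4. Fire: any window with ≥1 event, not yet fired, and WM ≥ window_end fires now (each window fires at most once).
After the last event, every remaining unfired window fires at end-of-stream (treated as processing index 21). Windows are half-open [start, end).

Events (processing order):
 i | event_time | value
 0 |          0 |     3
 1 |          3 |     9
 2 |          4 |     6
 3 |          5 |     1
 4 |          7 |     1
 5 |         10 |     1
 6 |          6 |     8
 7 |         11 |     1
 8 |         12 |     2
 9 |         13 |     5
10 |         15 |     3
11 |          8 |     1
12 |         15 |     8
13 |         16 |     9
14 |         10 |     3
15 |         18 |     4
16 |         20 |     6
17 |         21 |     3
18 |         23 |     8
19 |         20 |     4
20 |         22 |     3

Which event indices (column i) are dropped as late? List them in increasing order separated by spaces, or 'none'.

11 14

i=0 t=0 v=3: → [0,3); WM=-1
i=1 t=3 v=9: → [3,6); WM=2
i=2 t=4 v=6: → [3,7); WM=3
i=3 t=5 v=1: → [3,8); WM=4
i=4 t=7 v=1: → [3,10); WM=6
i=5 t=10 v=1: → [10,13); WM=9
i=6 t=6 v=8: → [3,10); WM=9
i=7 t=11 v=1: → [10,14); WM=10
i=8 t=12 v=2: → [10,15); WM=11
i=9 t=13 v=5: → [10,16); WM=12
i=10 t=15 v=3: → [10,18); WM=14
i=11 t=8 v=1: DROP (t<14-4); WM=14
i=12 t=15 v=8: → [10,18); WM=14
i=13 t=16 v=9: → [10,19); WM=15
i=14 t=10 v=3: DROP (t<15-4); WM=15
i=15 t=18 v=4: → [10,21); WM=17
i=16 t=20 v=6: → [10,23); WM=19
i=17 t=21 v=3: → [10,24); WM=20
i=18 t=23 v=8: → [10,26); WM=22
i=19 t=20 v=4: → [10,26); WM=22
i=20 t=22 v=3: → [10,26); WM=22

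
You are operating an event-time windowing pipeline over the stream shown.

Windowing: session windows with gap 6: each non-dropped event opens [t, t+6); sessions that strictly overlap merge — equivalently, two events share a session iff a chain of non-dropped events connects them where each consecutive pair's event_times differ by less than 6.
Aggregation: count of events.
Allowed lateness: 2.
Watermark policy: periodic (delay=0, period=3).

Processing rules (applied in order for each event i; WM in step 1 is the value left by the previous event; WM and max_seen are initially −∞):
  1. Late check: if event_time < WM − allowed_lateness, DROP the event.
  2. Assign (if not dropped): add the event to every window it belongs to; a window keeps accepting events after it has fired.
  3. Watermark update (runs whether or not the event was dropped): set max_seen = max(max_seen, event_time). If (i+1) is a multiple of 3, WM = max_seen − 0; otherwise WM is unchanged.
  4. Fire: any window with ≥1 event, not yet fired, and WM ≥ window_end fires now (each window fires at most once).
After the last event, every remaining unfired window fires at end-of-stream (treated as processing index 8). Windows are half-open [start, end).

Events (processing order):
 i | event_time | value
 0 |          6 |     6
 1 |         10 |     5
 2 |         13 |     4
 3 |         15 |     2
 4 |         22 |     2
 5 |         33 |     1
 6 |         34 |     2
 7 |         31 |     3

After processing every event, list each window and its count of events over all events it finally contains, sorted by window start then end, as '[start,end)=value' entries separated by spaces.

[6,21)=4 [22,28)=1 [31,40)=3

i=0 t=6 v=6: → [6,12); WM=−∞
i=1 t=10 v=5: → [6,16); WM=−∞
i=2 t=13 v=4: → [6,19); WM=13
i=3 t=15 v=2: → [6,21); WM=13
i=4 t=22 v=2: → [22,28); WM=13
i=5 t=33 v=1: → [33,39); WM=33
i=6 t=34 v=2: → [33,40); WM=33
i=7 t=31 v=3: → [31,40); WM=33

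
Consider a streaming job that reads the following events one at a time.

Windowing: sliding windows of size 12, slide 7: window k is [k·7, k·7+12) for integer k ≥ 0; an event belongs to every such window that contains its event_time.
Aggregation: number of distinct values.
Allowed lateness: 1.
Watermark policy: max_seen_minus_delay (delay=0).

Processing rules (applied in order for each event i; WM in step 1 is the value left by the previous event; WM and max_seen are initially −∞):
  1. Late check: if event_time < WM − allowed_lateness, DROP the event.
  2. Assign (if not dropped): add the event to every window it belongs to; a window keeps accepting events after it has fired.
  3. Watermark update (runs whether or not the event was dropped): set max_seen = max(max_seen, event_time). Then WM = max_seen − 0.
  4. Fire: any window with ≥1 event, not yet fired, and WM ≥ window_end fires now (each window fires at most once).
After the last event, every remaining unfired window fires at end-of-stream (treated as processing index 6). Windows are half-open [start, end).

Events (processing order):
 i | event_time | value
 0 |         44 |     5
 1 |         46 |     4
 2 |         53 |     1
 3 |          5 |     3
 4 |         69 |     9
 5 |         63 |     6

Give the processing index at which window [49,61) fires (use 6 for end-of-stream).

i=0 t=44 v=5: → [42,54),[35,47); WM=44
i=1 t=46 v=4: → [42,54),[35,47); WM=46
i=2 t=53 v=1: → [49,61),[42,54); WM=53; [35,47) fires=2
i=3 t=5 v=3: DROP (t<53-1); WM=53
i=4 t=69 v=9: → [63,75); WM=69; [42,54) fires=3 [49,61) fires=1
i=5 t=63 v=6: DROP (t<69-1); WM=69

4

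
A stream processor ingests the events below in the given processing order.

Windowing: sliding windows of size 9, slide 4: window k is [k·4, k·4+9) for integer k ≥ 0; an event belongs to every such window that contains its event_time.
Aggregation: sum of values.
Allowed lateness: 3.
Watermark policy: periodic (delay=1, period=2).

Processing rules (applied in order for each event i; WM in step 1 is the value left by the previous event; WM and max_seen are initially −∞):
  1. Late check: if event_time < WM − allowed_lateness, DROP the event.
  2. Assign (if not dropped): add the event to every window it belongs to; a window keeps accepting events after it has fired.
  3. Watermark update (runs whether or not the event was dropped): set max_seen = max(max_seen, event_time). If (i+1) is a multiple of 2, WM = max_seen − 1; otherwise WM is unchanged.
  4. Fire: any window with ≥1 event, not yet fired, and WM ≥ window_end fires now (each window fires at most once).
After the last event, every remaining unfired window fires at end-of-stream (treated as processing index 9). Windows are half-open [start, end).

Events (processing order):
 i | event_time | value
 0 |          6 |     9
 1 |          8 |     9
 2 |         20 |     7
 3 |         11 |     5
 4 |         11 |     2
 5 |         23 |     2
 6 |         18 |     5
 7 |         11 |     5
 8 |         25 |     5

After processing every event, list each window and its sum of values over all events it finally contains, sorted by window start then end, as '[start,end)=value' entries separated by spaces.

i=0 t=6 v=9: → [4,13),[0,9); WM=−∞
i=1 t=8 v=9: → [8,17),[4,13),[0,9); WM=7
i=2 t=20 v=7: → [20,29),[16,25),[12,21); WM=7
i=3 t=11 v=5: → [8,17),[4,13); WM=19; [0,9) fires=18 [4,13) fires=23 [8,17) fires=14
i=4 t=11 v=2: DROP (t<19-3); WM=19
i=5 t=23 v=2: → [20,29),[16,25); WM=22; [12,21) fires=7
i=6 t=18 v=5: DROP (t<22-3); WM=22
i=7 t=11 v=5: DROP (t<22-3); WM=22
i=8 t=25 v=5: → [24,33),[20,29); WM=22

[0,9)=18 [4,13)=23 [8,17)=14 [12,21)=7 [16,25)=9 [20,29)=14 [24,33)=5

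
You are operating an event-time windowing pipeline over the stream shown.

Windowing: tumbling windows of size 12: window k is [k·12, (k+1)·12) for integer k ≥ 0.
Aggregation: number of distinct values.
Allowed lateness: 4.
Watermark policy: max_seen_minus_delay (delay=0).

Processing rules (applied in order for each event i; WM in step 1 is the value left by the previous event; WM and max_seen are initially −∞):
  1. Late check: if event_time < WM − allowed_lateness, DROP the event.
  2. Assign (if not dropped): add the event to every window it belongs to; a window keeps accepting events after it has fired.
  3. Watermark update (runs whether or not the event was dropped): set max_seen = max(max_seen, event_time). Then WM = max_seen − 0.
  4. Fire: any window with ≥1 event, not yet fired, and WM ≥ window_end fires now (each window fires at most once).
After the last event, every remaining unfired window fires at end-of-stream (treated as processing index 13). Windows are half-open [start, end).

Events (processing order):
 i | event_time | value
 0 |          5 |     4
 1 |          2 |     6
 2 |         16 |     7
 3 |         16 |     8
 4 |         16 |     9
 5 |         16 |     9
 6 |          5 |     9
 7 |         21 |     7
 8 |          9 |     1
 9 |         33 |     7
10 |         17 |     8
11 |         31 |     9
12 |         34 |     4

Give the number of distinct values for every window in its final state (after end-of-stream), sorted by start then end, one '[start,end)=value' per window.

i=0 t=5 v=4: → [0,12); WM=5
i=1 t=2 v=6: → [0,12); WM=5
i=2 t=16 v=7: → [12,24); WM=16; [0,12) fires=2
i=3 t=16 v=8: → [12,24); WM=16
i=4 t=16 v=9: → [12,24); WM=16
i=5 t=16 v=9: → [12,24); WM=16
i=6 t=5 v=9: DROP (t<16-4); WM=16
i=7 t=21 v=7: → [12,24); WM=21
i=8 t=9 v=1: DROP (t<21-4); WM=21
i=9 t=33 v=7: → [24,36); WM=33; [12,24) fires=3
i=10 t=17 v=8: DROP (t<33-4); WM=33
i=11 t=31 v=9: → [24,36); WM=33
i=12 t=34 v=4: → [24,36); WM=34

[0,12)=2 [12,24)=3 [24,36)=3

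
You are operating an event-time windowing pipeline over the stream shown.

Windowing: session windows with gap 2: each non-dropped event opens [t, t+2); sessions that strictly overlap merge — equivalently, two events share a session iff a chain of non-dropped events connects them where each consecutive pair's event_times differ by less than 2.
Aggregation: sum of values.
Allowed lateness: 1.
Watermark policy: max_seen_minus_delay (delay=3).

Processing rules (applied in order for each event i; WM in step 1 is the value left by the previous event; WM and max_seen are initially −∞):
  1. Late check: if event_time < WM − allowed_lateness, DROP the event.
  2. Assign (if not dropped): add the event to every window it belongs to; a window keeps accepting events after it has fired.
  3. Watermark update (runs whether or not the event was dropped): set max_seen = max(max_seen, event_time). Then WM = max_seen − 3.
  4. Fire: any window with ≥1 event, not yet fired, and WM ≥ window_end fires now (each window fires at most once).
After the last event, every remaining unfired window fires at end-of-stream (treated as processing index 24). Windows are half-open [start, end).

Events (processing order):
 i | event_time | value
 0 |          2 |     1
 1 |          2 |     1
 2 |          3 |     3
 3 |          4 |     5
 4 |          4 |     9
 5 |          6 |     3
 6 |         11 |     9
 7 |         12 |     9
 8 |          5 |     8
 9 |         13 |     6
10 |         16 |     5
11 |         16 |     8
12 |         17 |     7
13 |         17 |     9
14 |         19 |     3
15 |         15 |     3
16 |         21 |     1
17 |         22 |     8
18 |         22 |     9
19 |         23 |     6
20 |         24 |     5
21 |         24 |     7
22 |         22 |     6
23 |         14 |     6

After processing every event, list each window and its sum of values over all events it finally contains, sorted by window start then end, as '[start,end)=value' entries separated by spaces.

i=0 t=2 v=1: → [2,4); WM=-1
i=1 t=2 v=1: → [2,4); WM=-1
i=2 t=3 v=3: → [2,5); WM=0
i=3 t=4 v=5: → [2,6); WM=1
i=4 t=4 v=9: → [2,6); WM=1
i=5 t=6 v=3: → [6,8); WM=3
i=6 t=11 v=9: → [11,13); WM=8
i=7 t=12 v=9: → [11,14); WM=9
i=8 t=5 v=8: DROP (t<9-1); WM=9
i=9 t=13 v=6: → [11,15); WM=10
i=10 t=16 v=5: → [16,18); WM=13
i=11 t=16 v=8: → [16,18); WM=13
i=12 t=17 v=7: → [16,19); WM=14
i=13 t=17 v=9: → [16,19); WM=14
i=14 t=19 v=3: → [19,21); WM=16
i=15 t=15 v=3: → [15,19); WM=16
i=16 t=21 v=1: → [21,23); WM=18
i=17 t=22 v=8: → [21,24); WM=19
i=18 t=22 v=9: → [21,24); WM=19
i=19 t=23 v=6: → [21,25); WM=20
i=20 t=24 v=5: → [21,26); WM=21
i=21 t=24 v=7: → [21,26); WM=21
i=22 t=22 v=6: → [21,26); WM=21
i=23 t=14 v=6: DROP (t<21-1); WM=21

[2,6)=19 [6,8)=3 [11,15)=24 [15,19)=32 [19,21)=3 [21,26)=42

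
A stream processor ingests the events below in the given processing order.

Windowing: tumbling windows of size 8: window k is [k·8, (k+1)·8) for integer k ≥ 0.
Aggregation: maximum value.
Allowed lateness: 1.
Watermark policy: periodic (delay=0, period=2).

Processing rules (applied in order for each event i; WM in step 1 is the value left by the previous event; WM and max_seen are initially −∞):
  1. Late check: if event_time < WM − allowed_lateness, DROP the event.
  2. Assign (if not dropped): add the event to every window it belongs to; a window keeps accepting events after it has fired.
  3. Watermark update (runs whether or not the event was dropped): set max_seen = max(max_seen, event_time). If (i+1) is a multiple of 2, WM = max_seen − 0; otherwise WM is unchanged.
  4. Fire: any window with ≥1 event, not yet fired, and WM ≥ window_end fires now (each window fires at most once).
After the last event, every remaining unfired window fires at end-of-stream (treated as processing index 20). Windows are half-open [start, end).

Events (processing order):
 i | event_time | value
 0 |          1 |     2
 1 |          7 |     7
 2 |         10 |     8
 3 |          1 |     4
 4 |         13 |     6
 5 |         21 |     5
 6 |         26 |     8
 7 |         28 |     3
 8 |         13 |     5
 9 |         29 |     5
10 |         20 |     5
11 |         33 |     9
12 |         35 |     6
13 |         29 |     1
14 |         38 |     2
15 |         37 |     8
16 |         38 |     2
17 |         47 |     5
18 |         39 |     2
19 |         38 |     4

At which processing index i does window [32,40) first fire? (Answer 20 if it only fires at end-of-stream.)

17

i=0 t=1 v=2: → [0,8); WM=−∞
i=1 t=7 v=7: → [0,8); WM=7
i=2 t=10 v=8: → [8,16); WM=7
i=3 t=1 v=4: DROP (t<7-1); WM=10; [0,8) fires=7
i=4 t=13 v=6: → [8,16); WM=10
i=5 t=21 v=5: → [16,24); WM=21; [8,16) fires=8
i=6 t=26 v=8: → [24,32); WM=21
i=7 t=28 v=3: → [24,32); WM=28; [16,24) fires=5
i=8 t=13 v=5: DROP (t<28-1); WM=28
i=9 t=29 v=5: → [24,32); WM=29
i=10 t=20 v=5: DROP (t<29-1); WM=29
i=11 t=33 v=9: → [32,40); WM=33; [24,32) fires=8
i=12 t=35 v=6: → [32,40); WM=33
i=13 t=29 v=1: DROP (t<33-1); WM=35
i=14 t=38 v=2: → [32,40); WM=35
i=15 t=37 v=8: → [32,40); WM=38
i=16 t=38 v=2: → [32,40); WM=38
i=17 t=47 v=5: → [40,48); WM=47; [32,40) fires=9
i=18 t=39 v=2: DROP (t<47-1); WM=47
i=19 t=38 v=4: DROP (t<47-1); WM=47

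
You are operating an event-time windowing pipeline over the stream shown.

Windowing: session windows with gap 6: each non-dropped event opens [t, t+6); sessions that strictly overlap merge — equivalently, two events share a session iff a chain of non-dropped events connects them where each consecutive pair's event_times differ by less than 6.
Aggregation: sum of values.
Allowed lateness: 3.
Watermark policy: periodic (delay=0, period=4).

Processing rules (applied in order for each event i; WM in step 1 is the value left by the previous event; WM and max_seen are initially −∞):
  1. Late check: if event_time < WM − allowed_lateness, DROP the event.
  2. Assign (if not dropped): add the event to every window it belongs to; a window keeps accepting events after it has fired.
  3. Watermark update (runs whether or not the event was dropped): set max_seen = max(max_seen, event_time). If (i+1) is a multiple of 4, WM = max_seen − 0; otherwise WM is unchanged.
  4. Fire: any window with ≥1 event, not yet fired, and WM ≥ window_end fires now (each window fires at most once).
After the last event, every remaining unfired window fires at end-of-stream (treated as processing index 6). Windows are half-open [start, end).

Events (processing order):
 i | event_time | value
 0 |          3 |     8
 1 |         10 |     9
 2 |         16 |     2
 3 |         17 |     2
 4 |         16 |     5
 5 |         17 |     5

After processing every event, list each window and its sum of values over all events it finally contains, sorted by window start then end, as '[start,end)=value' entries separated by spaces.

i=0 t=3 v=8: → [3,9); WM=−∞
i=1 t=10 v=9: → [10,16); WM=−∞
i=2 t=16 v=2: → [16,22); WM=−∞
i=3 t=17 v=2: → [16,23); WM=17
i=4 t=16 v=5: → [16,23); WM=17
i=5 t=17 v=5: → [16,23); WM=17

[3,9)=8 [10,16)=9 [16,23)=14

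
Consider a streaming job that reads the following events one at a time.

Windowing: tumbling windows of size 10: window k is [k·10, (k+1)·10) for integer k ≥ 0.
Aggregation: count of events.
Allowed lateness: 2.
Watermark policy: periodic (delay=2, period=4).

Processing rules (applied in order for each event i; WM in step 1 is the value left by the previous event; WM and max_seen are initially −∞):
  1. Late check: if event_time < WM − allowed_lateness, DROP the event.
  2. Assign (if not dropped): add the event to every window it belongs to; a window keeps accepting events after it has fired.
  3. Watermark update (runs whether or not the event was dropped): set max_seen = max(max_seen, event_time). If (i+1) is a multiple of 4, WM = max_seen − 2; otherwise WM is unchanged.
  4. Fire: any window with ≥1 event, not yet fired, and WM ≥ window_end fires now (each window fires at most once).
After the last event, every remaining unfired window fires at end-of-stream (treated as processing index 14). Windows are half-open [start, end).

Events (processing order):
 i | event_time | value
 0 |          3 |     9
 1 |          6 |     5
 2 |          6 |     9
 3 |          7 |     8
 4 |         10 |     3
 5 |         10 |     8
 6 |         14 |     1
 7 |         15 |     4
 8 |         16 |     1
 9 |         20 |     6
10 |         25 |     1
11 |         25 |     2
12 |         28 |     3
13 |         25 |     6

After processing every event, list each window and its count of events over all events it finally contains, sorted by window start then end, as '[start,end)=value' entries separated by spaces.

i=0 t=3 v=9: → [0,10); WM=−∞
i=1 t=6 v=5: → [0,10); WM=−∞
i=2 t=6 v=9: → [0,10); WM=−∞
i=3 t=7 v=8: → [0,10); WM=5
i=4 t=10 v=3: → [10,20); WM=5
i=5 t=10 v=8: → [10,20); WM=5
i=6 t=14 v=1: → [10,20); WM=5
i=7 t=15 v=4: → [10,20); WM=13; [0,10) fires=4
i=8 t=16 v=1: → [10,20); WM=13
i=9 t=20 v=6: → [20,30); WM=13
i=10 t=25 v=1: → [20,30); WM=13
i=11 t=25 v=2: → [20,30); WM=23; [10,20) fires=5
i=12 t=28 v=3: → [20,30); WM=23
i=13 t=25 v=6: → [20,30); WM=23

[0,10)=4 [10,20)=5 [20,30)=5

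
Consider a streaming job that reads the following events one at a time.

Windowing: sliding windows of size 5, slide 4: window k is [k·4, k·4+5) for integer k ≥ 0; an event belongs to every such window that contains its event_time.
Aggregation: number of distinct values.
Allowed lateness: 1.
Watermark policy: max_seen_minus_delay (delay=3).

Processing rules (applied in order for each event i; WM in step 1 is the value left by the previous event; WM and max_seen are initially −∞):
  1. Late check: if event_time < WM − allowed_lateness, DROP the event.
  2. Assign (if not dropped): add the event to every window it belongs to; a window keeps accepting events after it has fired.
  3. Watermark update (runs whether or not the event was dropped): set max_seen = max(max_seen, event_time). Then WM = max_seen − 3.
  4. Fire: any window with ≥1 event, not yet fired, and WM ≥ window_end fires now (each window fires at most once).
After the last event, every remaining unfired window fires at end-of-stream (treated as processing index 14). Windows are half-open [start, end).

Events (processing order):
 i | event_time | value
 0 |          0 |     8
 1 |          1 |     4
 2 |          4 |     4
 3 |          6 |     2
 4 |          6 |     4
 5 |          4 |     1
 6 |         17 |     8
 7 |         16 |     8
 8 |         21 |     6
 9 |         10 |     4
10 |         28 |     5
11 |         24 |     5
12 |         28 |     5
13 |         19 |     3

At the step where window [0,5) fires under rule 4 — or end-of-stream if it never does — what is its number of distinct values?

3

i=0 t=0 v=8: → [0,5); WM=-3
i=1 t=1 v=4: → [0,5); WM=-2
i=2 t=4 v=4: → [4,9),[0,5); WM=1
i=3 t=6 v=2: → [4,9); WM=3
i=4 t=6 v=4: → [4,9); WM=3
i=5 t=4 v=1: → [4,9),[0,5); WM=3
i=6 t=17 v=8: → [16,21); WM=14; [0,5) fires=3 [4,9) fires=3
i=7 t=16 v=8: → [16,21),[12,17); WM=14
i=8 t=21 v=6: → [20,25); WM=18; [12,17) fires=1
i=9 t=10 v=4: DROP (t<18-1); WM=18
i=10 t=28 v=5: → [28,33),[24,29); WM=25; [16,21) fires=1 [20,25) fires=1
i=11 t=24 v=5: → [24,29),[20,25); WM=25
i=12 t=28 v=5: → [28,33),[24,29); WM=25
i=13 t=19 v=3: DROP (t<25-1); WM=25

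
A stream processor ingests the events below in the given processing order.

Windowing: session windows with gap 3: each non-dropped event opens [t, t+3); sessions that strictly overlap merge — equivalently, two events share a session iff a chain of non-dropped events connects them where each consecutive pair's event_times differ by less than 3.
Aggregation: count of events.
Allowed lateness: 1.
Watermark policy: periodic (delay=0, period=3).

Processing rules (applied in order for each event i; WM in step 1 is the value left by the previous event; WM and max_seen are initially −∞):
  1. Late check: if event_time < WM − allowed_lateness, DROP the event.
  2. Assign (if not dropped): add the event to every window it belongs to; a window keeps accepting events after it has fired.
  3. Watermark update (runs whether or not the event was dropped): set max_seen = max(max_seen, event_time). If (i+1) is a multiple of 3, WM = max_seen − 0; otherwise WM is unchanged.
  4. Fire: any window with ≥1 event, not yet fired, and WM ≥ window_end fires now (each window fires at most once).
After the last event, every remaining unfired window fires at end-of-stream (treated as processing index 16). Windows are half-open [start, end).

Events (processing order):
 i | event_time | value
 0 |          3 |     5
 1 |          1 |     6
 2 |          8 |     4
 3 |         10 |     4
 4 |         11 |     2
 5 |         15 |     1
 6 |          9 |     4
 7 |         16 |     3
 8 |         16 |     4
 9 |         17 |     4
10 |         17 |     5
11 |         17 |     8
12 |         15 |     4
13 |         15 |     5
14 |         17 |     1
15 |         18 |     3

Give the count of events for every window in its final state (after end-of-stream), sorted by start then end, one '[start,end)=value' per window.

i=0 t=3 v=5: → [3,6); WM=−∞
i=1 t=1 v=6: → [1,6); WM=−∞
i=2 t=8 v=4: → [8,11); WM=8
i=3 t=10 v=4: → [8,13); WM=8
i=4 t=11 v=2: → [8,14); WM=8
i=5 t=15 v=1: → [15,18); WM=15
i=6 t=9 v=4: DROP (t<15-1); WM=15
i=7 t=16 v=3: → [15,19); WM=15
i=8 t=16 v=4: → [15,19); WM=16
i=9 t=17 v=4: → [15,20); WM=16
i=10 t=17 v=5: → [15,20); WM=16
i=11 t=17 v=8: → [15,20); WM=17
i=12 t=15 v=4: DROP (t<17-1); WM=17
i=13 t=15 v=5: DROP (t<17-1); WM=17
i=14 t=17 v=1: → [15,20); WM=17
i=15 t=18 v=3: → [15,21); WM=17

[1,6)=2 [8,14)=3 [15,21)=8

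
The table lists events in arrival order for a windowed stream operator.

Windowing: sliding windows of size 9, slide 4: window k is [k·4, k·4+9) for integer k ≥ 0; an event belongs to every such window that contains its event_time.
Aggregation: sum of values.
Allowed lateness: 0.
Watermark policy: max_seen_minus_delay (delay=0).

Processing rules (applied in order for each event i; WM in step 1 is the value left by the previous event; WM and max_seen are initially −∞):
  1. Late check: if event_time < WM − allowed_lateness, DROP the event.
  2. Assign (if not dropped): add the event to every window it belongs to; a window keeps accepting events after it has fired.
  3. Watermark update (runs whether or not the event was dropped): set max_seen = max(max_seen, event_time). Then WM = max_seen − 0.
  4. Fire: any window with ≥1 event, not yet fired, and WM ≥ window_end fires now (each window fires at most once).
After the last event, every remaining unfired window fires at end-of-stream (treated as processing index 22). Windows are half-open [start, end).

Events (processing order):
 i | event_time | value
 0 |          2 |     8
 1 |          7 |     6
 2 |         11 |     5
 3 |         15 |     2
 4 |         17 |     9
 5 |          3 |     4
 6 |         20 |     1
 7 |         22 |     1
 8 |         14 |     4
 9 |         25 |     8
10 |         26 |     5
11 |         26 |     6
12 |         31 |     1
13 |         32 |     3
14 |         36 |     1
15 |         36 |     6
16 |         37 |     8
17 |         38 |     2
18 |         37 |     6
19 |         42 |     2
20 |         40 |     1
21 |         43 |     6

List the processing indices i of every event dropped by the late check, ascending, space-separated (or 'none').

5 8 18 20

i=0 t=2 v=8: → [0,9); WM=2
i=1 t=7 v=6: → [4,13),[0,9); WM=7
i=2 t=11 v=5: → [8,17),[4,13); WM=11; [0,9) fires=14
i=3 t=15 v=2: → [12,21),[8,17); WM=15; [4,13) fires=11
i=4 t=17 v=9: → [16,25),[12,21); WM=17; [8,17) fires=7
i=5 t=3 v=4: DROP (t<17-0); WM=17
i=6 t=20 v=1: → [20,29),[16,25),[12,21); WM=20
i=7 t=22 v=1: → [20,29),[16,25); WM=22; [12,21) fires=12
i=8 t=14 v=4: DROP (t<22-0); WM=22
i=9 t=25 v=8: → [24,33),[20,29); WM=25; [16,25) fires=11
i=10 t=26 v=5: → [24,33),[20,29); WM=26
i=11 t=26 v=6: → [24,33),[20,29); WM=26
i=12 t=31 v=1: → [28,37),[24,33); WM=31; [20,29) fires=21
i=13 t=32 v=3: → [32,41),[28,37),[24,33); WM=32
i=14 t=36 v=1: → [36,45),[32,41),[28,37); WM=36; [24,33) fires=23
i=15 t=36 v=6: → [36,45),[32,41),[28,37); WM=36
i=16 t=37 v=8: → [36,45),[32,41); WM=37; [28,37) fires=11
i=17 t=38 v=2: → [36,45),[32,41); WM=38
i=18 t=37 v=6: DROP (t<38-0); WM=38
i=19 t=42 v=2: → [40,49),[36,45); WM=42; [32,41) fires=20
i=20 t=40 v=1: DROP (t<42-0); WM=42
i=21 t=43 v=6: → [40,49),[36,45); WM=43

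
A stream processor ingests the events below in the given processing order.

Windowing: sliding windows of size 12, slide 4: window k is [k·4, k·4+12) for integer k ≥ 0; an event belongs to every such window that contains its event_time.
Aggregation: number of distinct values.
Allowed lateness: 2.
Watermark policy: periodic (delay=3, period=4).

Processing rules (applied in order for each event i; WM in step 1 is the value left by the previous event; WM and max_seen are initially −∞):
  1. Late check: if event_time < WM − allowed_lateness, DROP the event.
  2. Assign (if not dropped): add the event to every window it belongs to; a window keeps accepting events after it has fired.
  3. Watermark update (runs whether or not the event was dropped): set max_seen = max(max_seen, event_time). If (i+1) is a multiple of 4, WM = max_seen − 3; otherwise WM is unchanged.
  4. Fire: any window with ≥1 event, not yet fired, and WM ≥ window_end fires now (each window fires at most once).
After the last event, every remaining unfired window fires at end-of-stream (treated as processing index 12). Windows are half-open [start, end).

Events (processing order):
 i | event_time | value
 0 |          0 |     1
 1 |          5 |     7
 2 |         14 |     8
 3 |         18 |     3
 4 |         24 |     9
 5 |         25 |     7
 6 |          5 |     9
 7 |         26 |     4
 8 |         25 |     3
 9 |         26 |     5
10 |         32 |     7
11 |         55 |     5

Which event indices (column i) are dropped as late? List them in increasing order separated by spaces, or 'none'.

6

i=0 t=0 v=1: → [0,12); WM=−∞
i=1 t=5 v=7: → [4,16),[0,12); WM=−∞
i=2 t=14 v=8: → [12,24),[8,20),[4,16); WM=−∞
i=3 t=18 v=3: → [16,28),[12,24),[8,20); WM=15; [0,12) fires=2
i=4 t=24 v=9: → [24,36),[20,32),[16,28); WM=15
i=5 t=25 v=7: → [24,36),[20,32),[16,28); WM=15
i=6 t=5 v=9: DROP (t<15-2); WM=15
i=7 t=26 v=4: → [24,36),[20,32),[16,28); WM=23; [4,16) fires=2 [8,20) fires=2
i=8 t=25 v=3: → [24,36),[20,32),[16,28); WM=23
i=9 t=26 v=5: → [24,36),[20,32),[16,28); WM=23
i=10 t=32 v=7: → [32,44),[28,40),[24,36); WM=23
i=11 t=55 v=5: → [52,64),[48,60),[44,56); WM=52; [12,24) fires=2 [16,28) fires=5 [20,32) fires=5 [24,36) fires=5 [28,40) fires=1 [32,44) fires=1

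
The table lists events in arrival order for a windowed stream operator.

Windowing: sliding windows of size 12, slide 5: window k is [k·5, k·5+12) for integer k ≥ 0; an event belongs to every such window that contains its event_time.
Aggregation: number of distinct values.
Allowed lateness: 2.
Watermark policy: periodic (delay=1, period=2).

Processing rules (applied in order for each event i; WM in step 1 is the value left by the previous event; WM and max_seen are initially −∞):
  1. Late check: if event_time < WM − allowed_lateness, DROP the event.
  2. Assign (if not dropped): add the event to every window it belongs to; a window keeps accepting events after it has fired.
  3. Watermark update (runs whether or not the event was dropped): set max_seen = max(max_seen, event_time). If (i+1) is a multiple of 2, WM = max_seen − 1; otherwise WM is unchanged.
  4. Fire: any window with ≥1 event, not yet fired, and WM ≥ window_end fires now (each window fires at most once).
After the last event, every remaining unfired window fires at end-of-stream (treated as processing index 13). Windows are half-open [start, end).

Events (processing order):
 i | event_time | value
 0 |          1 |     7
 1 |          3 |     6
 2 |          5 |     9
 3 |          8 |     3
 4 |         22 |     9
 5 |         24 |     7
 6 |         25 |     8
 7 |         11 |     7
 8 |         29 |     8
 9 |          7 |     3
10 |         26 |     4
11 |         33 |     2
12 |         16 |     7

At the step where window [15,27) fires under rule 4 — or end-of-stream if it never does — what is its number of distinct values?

i=0 t=1 v=7: → [0,12); WM=−∞
i=1 t=3 v=6: → [0,12); WM=2
i=2 t=5 v=9: → [5,17),[0,12); WM=2
i=3 t=8 v=3: → [5,17),[0,12); WM=7
i=4 t=22 v=9: → [20,32),[15,27); WM=7
i=5 t=24 v=7: → [20,32),[15,27); WM=23; [0,12) fires=4 [5,17) fires=2
i=6 t=25 v=8: → [25,37),[20,32),[15,27); WM=23
i=7 t=11 v=7: DROP (t<23-2); WM=24
i=8 t=29 v=8: → [25,37),[20,32); WM=24
i=9 t=7 v=3: DROP (t<24-2); WM=28; [15,27) fires=3
i=10 t=26 v=4: → [25,37),[20,32),[15,27); WM=28
i=11 t=33 v=2: → [30,42),[25,37); WM=32; [20,32) fires=4
i=12 t=16 v=7: DROP (t<32-2); WM=32

3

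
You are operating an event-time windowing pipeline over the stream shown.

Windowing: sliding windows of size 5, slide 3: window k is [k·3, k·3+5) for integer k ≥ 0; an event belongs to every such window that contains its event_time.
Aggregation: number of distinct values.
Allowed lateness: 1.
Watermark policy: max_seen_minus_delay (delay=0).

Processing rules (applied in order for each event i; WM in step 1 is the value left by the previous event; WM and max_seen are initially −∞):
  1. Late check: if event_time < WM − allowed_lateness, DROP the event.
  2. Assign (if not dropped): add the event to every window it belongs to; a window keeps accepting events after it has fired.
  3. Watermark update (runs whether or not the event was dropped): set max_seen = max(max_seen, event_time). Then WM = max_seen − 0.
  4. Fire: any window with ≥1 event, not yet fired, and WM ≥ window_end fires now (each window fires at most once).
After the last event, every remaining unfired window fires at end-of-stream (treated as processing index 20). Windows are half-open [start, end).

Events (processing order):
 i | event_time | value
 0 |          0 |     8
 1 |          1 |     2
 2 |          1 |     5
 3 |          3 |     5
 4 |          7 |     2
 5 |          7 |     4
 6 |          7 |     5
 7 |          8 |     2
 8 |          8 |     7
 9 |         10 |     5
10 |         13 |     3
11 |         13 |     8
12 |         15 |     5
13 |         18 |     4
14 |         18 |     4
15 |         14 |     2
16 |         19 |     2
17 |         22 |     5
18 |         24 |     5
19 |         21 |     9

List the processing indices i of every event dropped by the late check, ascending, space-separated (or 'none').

i=0 t=0 v=8: → [0,5); WM=0
i=1 t=1 v=2: → [0,5); WM=1
i=2 t=1 v=5: → [0,5); WM=1
i=3 t=3 v=5: → [3,8),[0,5); WM=3
i=4 t=7 v=2: → [6,11),[3,8); WM=7; [0,5) fires=3
i=5 t=7 v=4: → [6,11),[3,8); WM=7
i=6 t=7 v=5: → [6,11),[3,8); WM=7
i=7 t=8 v=2: → [6,11); WM=8; [3,8) fires=3
i=8 t=8 v=7: → [6,11); WM=8
i=9 t=10 v=5: → [9,14),[6,11); WM=10
i=10 t=13 v=3: → [12,17),[9,14); WM=13; [6,11) fires=4
i=11 t=13 v=8: → [12,17),[9,14); WM=13
i=12 t=15 v=5: → [15,20),[12,17); WM=15; [9,14) fires=3
i=13 t=18 v=4: → [18,23),[15,20); WM=18; [12,17) fires=3
i=14 t=18 v=4: → [18,23),[15,20); WM=18
i=15 t=14 v=2: DROP (t<18-1); WM=18
i=16 t=19 v=2: → [18,23),[15,20); WM=19
i=17 t=22 v=5: → [21,26),[18,23); WM=22; [15,20) fires=3
i=18 t=24 v=5: → [24,29),[21,26); WM=24; [18,23) fires=3
i=19 t=21 v=9: DROP (t<24-1); WM=24

15 19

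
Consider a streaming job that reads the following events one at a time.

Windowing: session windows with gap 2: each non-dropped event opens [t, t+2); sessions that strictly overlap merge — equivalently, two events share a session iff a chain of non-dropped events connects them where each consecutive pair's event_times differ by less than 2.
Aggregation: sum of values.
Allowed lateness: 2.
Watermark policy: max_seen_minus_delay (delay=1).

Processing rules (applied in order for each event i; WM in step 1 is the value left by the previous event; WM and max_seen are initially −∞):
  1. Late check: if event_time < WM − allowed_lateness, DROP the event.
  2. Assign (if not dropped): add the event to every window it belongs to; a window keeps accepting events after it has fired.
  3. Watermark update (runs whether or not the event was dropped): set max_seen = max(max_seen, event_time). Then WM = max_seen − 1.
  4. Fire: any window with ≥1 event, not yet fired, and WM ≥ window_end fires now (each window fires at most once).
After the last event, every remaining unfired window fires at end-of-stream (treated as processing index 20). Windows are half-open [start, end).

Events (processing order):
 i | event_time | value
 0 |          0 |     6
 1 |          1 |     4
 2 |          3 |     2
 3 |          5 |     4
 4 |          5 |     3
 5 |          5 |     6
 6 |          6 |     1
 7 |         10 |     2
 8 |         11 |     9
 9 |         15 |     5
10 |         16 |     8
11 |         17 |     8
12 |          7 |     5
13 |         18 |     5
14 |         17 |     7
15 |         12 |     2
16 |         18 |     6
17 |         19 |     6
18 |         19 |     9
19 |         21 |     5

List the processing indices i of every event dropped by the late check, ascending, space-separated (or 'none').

i=0 t=0 v=6: → [0,2); WM=-1
i=1 t=1 v=4: → [0,3); WM=0
i=2 t=3 v=2: → [3,5); WM=2
i=3 t=5 v=4: → [5,7); WM=4
i=4 t=5 v=3: → [5,7); WM=4
i=5 t=5 v=6: → [5,7); WM=4
i=6 t=6 v=1: → [5,8); WM=5
i=7 t=10 v=2: → [10,12); WM=9
i=8 t=11 v=9: → [10,13); WM=10
i=9 t=15 v=5: → [15,17); WM=14
i=10 t=16 v=8: → [15,18); WM=15
i=11 t=17 v=8: → [15,19); WM=16
i=12 t=7 v=5: DROP (t<16-2); WM=16
i=13 t=18 v=5: → [15,20); WM=17
i=14 t=17 v=7: → [15,20); WM=17
i=15 t=12 v=2: DROP (t<17-2); WM=17
i=16 t=18 v=6: → [15,20); WM=17
i=17 t=19 v=6: → [15,21); WM=18
i=18 t=19 v=9: → [15,21); WM=18
i=19 t=21 v=5: → [21,23); WM=20

12 15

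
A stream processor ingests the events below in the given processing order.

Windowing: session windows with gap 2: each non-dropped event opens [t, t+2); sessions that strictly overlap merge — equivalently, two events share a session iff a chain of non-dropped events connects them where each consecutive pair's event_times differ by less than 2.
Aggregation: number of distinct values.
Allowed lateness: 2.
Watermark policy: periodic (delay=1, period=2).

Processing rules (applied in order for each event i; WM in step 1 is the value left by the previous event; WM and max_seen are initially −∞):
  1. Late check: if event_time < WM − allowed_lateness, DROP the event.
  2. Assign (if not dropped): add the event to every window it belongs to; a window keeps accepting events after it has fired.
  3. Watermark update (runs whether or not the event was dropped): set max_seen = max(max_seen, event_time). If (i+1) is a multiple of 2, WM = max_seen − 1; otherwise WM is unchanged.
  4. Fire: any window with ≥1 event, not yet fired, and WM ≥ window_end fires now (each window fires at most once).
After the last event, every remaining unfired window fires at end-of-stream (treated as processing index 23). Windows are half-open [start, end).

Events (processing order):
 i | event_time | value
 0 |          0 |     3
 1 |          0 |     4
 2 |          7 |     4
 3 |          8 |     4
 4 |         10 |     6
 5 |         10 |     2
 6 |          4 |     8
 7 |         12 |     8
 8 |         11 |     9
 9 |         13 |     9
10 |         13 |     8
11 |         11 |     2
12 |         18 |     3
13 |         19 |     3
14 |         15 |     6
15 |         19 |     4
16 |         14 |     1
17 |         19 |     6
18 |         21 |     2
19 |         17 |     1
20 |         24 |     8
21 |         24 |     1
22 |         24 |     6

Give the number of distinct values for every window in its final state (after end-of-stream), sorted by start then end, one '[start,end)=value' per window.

i=0 t=0 v=3: → [0,2); WM=−∞
i=1 t=0 v=4: → [0,2); WM=-1
i=2 t=7 v=4: → [7,9); WM=-1
i=3 t=8 v=4: → [7,10); WM=7
i=4 t=10 v=6: → [10,12); WM=7
i=5 t=10 v=2: → [10,12); WM=9
i=6 t=4 v=8: DROP (t<9-2); WM=9
i=7 t=12 v=8: → [12,14); WM=11
i=8 t=11 v=9: → [10,14); WM=11
i=9 t=13 v=9: → [10,15); WM=12
i=10 t=13 v=8: → [10,15); WM=12
i=11 t=11 v=2: → [10,15); WM=12
i=12 t=18 v=3: → [18,20); WM=12
i=13 t=19 v=3: → [18,21); WM=18
i=14 t=15 v=6: DROP (t<18-2); WM=18
i=15 t=19 v=4: → [18,21); WM=18
i=16 t=14 v=1: DROP (t<18-2); WM=18
i=17 t=19 v=6: → [18,21); WM=18
i=18 t=21 v=2: → [21,23); WM=18
i=19 t=17 v=1: → [17,21); WM=20
i=20 t=24 v=8: → [24,26); WM=20
i=21 t=24 v=1: → [24,26); WM=23
i=22 t=24 v=6: → [24,26); WM=23

[0,2)=2 [7,10)=1 [10,15)=4 [17,21)=4 [21,23)=1 [24,26)=3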